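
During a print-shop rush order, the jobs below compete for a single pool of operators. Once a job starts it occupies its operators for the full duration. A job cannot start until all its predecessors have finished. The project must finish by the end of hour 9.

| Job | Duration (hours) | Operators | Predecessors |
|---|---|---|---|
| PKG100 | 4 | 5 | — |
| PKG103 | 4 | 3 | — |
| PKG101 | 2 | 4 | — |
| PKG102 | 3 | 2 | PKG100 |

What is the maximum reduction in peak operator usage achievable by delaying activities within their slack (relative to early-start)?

Early-start peak: h1:12  h2:12  h3:8  h4:8  h5:2  h6:2  h7:2  h8:0  h9:0 ⇒ 12.
Leveled (PKG100@1, PKG103@5, PKG101@5, PKG102@7): h1:5  h2:5  h3:5  h4:5  h5:7  h6:7  h7:5  h8:5  h9:2 ⇒ 7.
Reduction 12 − 7 = 5.

5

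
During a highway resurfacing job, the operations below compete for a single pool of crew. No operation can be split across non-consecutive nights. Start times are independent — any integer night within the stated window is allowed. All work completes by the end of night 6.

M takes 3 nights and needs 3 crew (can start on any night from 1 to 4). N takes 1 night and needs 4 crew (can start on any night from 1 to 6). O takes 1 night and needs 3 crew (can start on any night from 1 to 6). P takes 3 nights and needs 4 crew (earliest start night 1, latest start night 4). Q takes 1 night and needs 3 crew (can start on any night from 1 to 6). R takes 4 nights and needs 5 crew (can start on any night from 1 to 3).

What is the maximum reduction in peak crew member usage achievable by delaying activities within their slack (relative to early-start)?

13

Early-start peak: n1:22  n2:12  n3:12  n4:5  n5:0  n6:0 ⇒ 22.
Leveled (M@1, N@1, O@2, P@4, Q@2, R@3): n1:7  n2:9  n3:8  n4:9  n5:9  n6:9 ⇒ 9.
Reduction 22 − 9 = 13.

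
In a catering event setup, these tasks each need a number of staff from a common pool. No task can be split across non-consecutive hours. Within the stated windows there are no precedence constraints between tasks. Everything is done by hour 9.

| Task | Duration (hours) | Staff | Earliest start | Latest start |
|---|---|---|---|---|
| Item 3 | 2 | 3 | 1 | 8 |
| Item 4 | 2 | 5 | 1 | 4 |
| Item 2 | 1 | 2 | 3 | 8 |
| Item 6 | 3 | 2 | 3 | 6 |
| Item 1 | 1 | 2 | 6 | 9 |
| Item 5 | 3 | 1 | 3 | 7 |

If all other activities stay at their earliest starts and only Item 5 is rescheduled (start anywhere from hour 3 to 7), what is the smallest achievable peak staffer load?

Item 5@3: h1:8  h2:8  h3:5  h4:3  h5:3  h6:2  h7:0  h8:0  h9:0 → peak 8
Item 5@4: h1:8  h2:8  h3:4  h4:3  h5:3  h6:3  h7:0  h8:0  h9:0 → peak 8
Item 5@5: h1:8  h2:8  h3:4  h4:2  h5:3  h6:3  h7:1  h8:0  h9:0 → peak 8
Item 5@6: h1:8  h2:8  h3:4  h4:2  h5:2  h6:3  h7:1  h8:1  h9:0 → peak 8
Item 5@7: h1:8  h2:8  h3:4  h4:2  h5:2  h6:2  h7:1  h8:1  h9:1 → peak 8
Best is Item 5@3, peak 8.

8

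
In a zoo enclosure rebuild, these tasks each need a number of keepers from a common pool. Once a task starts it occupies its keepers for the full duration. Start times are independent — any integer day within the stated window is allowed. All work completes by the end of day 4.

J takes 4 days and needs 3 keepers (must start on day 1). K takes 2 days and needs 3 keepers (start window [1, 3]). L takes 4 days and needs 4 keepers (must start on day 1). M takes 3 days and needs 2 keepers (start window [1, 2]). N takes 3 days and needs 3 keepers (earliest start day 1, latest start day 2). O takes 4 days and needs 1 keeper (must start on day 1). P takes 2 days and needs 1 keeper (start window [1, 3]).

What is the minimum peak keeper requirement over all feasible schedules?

16

Early-start (J@1, K@1, L@1, M@1, N@1, O@1, P@1) gives peak 17: d1:17  d2:17  d3:13  d4:8.
Shift P→3.
Schedule J@1, K@1, L@1, M@1, N@1, O@1, P@3: d1:16  d2:16  d3:14  d4:9 — peak 16.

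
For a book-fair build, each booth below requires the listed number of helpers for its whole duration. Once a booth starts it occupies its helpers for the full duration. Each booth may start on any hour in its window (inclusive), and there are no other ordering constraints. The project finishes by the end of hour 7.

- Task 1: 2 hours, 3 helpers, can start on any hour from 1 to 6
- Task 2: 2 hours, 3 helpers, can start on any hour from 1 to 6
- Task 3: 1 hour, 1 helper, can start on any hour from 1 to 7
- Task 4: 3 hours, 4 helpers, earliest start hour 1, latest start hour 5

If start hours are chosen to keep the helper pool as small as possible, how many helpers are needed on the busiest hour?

4

Early-start (Task 1@1, Task 2@1, Task 3@1, Task 4@1) gives peak 11: h1:11  h2:10  h3:4  h4:0  h5:0  h6:0  h7:0.
Shift Task 2→3, Task 4→5.
Schedule Task 1@1, Task 2@3, Task 3@1, Task 4@5: h1:4  h2:3  h3:3  h4:3  h5:4  h6:4  h7:4 — peak 4.
Total helper-hours = 25 over 7 hours ⇒ peak ≥ ⌈25/7⌉ = 4, so 4 is optimal.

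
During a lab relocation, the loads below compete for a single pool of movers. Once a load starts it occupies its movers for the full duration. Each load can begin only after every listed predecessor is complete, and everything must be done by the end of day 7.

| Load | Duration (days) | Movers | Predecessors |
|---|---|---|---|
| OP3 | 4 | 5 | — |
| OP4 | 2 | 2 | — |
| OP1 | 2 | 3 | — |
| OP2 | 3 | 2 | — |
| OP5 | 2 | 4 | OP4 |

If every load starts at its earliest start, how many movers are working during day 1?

12

At early start, day 1 has: OP3, OP4, OP1, OP2.
Demand: 5 + 2 + 3 + 2 = 12.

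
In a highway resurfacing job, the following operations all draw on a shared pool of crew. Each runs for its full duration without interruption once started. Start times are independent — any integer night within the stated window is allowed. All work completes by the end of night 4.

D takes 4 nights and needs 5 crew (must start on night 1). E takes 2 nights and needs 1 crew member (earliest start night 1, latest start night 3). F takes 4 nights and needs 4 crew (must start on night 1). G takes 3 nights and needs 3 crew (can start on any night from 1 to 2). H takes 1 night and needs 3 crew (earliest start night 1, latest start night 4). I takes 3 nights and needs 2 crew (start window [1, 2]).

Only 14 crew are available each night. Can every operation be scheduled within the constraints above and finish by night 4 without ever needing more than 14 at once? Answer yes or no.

The minimum achievable peak is 15; 14 < 15, so no feasible schedule stays within the cap.

no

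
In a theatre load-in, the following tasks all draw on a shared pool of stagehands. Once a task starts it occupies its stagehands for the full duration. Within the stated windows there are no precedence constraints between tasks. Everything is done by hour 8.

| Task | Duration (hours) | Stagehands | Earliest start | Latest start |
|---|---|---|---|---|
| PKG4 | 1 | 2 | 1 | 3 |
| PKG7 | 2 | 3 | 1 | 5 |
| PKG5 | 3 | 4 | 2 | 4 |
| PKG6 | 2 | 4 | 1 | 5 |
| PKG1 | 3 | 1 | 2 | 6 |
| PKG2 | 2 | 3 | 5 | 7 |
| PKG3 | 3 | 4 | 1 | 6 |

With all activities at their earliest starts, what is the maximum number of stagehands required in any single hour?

16

Early-start schedule: PKG4@1, PKG7@1, PKG5@2, PKG6@1, PKG1@2, PKG2@5, PKG3@1.
Load per hour: hour 1: 13, hour 2: 16, hour 3: 9, hour 4: 5, hour 5: 3, hour 6: 3, hour 7: 0, hour 8: 0.
Peak is 16.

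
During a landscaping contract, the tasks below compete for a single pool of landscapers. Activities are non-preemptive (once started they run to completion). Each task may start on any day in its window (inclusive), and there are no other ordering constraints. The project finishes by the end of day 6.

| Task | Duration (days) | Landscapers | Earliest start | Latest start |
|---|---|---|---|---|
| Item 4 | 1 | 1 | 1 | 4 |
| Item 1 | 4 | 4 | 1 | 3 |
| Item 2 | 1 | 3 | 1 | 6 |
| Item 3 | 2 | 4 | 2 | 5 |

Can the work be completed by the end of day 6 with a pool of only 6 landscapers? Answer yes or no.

no

The minimum achievable peak is 7; 6 < 7, so no feasible schedule stays within the cap.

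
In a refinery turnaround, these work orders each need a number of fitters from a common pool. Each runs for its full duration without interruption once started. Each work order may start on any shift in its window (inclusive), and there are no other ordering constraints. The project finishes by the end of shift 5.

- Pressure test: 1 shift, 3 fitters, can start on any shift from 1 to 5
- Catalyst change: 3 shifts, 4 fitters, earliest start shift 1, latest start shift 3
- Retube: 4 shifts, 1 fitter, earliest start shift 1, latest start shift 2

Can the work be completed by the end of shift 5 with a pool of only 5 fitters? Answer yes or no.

Schedule Pressure test@1, Catalyst change@2, Retube@1: s1:4  s2:5  s3:5  s4:5  s5:0 — peak 5 ≤ 5.

yes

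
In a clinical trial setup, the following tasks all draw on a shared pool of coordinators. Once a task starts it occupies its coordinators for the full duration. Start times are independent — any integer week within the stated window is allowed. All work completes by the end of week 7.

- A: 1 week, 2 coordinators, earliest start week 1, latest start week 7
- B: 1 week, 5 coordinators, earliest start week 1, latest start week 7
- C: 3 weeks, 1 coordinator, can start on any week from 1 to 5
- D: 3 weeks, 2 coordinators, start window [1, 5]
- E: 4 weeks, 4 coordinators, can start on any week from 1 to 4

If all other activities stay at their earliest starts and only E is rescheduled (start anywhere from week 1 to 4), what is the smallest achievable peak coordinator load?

E@1: w1:14  w2:7  w3:7  w4:4  w5:0  w6:0  w7:0 → peak 14
E@2: w1:10  w2:7  w3:7  w4:4  w5:4  w6:0  w7:0 → peak 10
E@3: w1:10  w2:3  w3:7  w4:4  w5:4  w6:4  w7:0 → peak 10
E@4: w1:10  w2:3  w3:3  w4:4  w5:4  w6:4  w7:4 → peak 10
Best is E@2, peak 10.

10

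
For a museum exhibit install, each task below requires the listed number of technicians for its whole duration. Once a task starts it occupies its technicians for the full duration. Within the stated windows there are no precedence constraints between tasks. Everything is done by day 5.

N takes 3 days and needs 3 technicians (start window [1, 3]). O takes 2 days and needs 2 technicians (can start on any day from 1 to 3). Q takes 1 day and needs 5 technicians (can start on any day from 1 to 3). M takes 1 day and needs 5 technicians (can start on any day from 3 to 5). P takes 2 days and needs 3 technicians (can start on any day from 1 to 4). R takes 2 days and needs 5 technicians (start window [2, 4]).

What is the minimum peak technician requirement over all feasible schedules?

Early-start (N@1, O@1, Q@1, M@3, P@1, R@2) gives peak 13: d1:13  d2:13  d3:13  d4:0  d5:0.
Shift P→4, R→4.
Schedule N@1, O@1, Q@1, M@3, P@4, R@4: d1:10  d2:5  d3:8  d4:8  d5:8 — peak 10.

10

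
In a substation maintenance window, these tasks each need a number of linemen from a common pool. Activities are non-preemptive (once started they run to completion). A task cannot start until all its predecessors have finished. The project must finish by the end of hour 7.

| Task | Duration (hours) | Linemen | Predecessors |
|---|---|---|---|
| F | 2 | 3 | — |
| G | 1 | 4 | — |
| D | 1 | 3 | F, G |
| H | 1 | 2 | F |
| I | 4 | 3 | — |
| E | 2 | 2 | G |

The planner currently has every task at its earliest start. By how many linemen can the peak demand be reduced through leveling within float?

4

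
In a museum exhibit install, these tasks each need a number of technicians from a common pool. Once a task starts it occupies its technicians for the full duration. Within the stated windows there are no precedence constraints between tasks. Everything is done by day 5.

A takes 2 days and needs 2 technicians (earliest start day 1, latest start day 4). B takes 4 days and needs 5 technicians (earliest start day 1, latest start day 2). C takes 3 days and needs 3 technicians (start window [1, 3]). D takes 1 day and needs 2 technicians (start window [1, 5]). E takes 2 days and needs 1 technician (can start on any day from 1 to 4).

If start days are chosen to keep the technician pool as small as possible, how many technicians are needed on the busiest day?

8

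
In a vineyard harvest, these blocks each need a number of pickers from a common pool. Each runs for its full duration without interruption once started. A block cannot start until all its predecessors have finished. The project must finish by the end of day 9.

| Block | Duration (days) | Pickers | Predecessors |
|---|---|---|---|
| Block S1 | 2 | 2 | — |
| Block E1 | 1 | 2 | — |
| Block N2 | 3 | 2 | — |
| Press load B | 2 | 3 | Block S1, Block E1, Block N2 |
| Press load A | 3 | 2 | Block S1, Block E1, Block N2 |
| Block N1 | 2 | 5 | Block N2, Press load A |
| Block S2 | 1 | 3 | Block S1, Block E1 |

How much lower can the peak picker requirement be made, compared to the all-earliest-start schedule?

Early-start peak: d1:6  d2:4  d3:5  d4:5  d5:5  d6:2  d7:5  d8:5  d9:0 ⇒ 6.
Leveled (Block S1@1, Block E1@1, Block N2@2, Press load B@5, Press load A@5, Block N1@8, Block S2@3): d1:4  d2:4  d3:5  d4:2  d5:5  d6:5  d7:2  d8:5  d9:5 ⇒ 5.
Reduction 6 − 5 = 1.

1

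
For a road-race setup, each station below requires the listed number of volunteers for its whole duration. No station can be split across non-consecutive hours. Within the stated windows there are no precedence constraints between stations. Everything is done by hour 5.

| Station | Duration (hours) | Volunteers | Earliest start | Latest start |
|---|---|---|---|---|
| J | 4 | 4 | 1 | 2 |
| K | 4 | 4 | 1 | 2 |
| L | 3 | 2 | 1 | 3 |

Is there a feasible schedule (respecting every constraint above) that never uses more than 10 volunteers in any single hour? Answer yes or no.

yes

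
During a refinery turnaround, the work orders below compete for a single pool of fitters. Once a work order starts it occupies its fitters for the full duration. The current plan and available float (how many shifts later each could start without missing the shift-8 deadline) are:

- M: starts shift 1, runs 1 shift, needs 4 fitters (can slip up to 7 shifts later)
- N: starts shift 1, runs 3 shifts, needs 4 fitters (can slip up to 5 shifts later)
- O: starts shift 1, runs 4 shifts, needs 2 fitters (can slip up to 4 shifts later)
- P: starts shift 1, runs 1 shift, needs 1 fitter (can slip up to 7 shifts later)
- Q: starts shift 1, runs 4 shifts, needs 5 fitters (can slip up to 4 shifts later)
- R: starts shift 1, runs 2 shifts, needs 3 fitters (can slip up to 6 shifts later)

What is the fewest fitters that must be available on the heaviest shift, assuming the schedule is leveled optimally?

Early-start (M@1, N@1, O@1, P@1, Q@1, R@1) gives peak 19: s1:19  s2:14  s3:11  s4:7  s5:0  s6:0  s7:0  s8:0.
Shift N→2, O→3, P→3, Q→5.
Schedule M@1, N@2, O@3, P@3, Q@5, R@1: s1:7  s2:7  s3:7  s4:6  s5:7  s6:7  s7:5  s8:5 — peak 7.
Total fitter-shifts = 51 over 8 shifts ⇒ peak ≥ ⌈51/8⌉ = 7, so 7 is optimal.

7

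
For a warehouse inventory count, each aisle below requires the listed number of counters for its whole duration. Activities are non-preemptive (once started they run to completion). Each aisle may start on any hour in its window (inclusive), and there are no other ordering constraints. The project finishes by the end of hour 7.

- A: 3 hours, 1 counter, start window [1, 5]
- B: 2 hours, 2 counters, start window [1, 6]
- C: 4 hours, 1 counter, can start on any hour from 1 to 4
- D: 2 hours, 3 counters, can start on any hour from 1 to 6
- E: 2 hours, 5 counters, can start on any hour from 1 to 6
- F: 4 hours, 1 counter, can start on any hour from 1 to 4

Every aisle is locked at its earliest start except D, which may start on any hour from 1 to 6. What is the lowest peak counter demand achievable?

D@1: h1:13  h2:13  h3:3  h4:2  h5:0  h6:0  h7:0 → peak 13
D@2: h1:10  h2:13  h3:6  h4:2  h5:0  h6:0  h7:0 → peak 13
D@3: h1:10  h2:10  h3:6  h4:5  h5:0  h6:0  h7:0 → peak 10
D@4: h1:10  h2:10  h3:3  h4:5  h5:3  h6:0  h7:0 → peak 10
D@5: h1:10  h2:10  h3:3  h4:2  h5:3  h6:3  h7:0 → peak 10
D@6: h1:10  h2:10  h3:3  h4:2  h5:0  h6:3  h7:3 → peak 10
Best is D@3, peak 10.

10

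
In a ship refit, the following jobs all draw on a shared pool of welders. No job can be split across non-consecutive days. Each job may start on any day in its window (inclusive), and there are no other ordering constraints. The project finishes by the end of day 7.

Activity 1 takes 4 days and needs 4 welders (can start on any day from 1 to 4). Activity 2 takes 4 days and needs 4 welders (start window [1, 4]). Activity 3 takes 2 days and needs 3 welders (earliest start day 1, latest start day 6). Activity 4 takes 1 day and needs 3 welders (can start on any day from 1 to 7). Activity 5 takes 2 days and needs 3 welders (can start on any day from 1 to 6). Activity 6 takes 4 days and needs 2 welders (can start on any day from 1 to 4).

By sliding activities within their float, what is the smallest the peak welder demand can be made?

Early-start (Activity 1@1, Activity 2@1, Activity 3@1, Activity 4@1, Activity 5@1, Activity 6@1) gives peak 19: d1:19  d2:16  d3:10  d4:10  d5:0  d6:0  d7:0.
Shift Activity 3→5, Activity 4→5, Activity 5→5.
Schedule Activity 1@1, Activity 2@1, Activity 3@5, Activity 4@5, Activity 5@5, Activity 6@1: d1:10  d2:10  d3:10  d4:10  d5:9  d6:6  d7:0 — peak 10.

10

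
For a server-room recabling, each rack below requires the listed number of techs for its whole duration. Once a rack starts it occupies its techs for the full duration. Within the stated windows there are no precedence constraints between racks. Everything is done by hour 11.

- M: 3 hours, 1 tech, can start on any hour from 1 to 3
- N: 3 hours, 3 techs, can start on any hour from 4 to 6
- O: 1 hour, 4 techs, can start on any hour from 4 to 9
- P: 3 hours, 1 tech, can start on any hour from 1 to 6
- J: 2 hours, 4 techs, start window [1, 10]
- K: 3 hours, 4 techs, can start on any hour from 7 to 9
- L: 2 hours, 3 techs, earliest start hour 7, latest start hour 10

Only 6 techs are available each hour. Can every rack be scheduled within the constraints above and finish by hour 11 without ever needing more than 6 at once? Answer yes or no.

Schedule M@1, N@5, O@4, P@1, J@1, K@9, L@7: h1:6  h2:6  h3:2  h4:4  h5:3  h6:3  h7:6  h8:3  h9:4  h10:4  h11:4 — peak 6 ≤ 6.

yes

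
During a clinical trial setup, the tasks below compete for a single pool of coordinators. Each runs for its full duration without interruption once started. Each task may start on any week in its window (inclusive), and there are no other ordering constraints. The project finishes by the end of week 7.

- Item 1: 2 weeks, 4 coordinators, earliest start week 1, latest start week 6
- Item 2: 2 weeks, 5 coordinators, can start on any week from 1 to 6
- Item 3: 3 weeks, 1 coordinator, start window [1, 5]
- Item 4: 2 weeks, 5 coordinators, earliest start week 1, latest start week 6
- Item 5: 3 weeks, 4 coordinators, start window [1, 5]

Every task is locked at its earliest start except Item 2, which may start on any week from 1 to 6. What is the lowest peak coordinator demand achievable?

Item 2@1: w1:19  w2:19  w3:5  w4:0  w5:0  w6:0  w7:0 → peak 19
Item 2@2: w1:14  w2:19  w3:10  w4:0  w5:0  w6:0  w7:0 → peak 19
Item 2@3: w1:14  w2:14  w3:10  w4:5  w5:0  w6:0  w7:0 → peak 14
Item 2@4: w1:14  w2:14  w3:5  w4:5  w5:5  w6:0  w7:0 → peak 14
Item 2@5: w1:14  w2:14  w3:5  w4:0  w5:5  w6:5  w7:0 → peak 14
Item 2@6: w1:14  w2:14  w3:5  w4:0  w5:0  w6:5  w7:5 → peak 14
Best is Item 2@3, peak 14.

14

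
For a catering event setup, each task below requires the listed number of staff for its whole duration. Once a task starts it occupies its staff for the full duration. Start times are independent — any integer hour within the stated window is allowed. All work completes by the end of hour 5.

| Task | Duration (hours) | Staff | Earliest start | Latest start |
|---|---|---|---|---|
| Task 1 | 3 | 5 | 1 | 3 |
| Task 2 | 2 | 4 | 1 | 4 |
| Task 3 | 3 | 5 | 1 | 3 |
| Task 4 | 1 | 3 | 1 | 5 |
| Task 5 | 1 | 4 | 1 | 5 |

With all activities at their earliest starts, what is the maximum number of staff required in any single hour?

Early-start schedule: Task 1@1, Task 2@1, Task 3@1, Task 4@1, Task 5@1.
Load per hour: hour 1: 21, hour 2: 14, hour 3: 10, hour 4: 0, hour 5: 0.
Peak is 21.

21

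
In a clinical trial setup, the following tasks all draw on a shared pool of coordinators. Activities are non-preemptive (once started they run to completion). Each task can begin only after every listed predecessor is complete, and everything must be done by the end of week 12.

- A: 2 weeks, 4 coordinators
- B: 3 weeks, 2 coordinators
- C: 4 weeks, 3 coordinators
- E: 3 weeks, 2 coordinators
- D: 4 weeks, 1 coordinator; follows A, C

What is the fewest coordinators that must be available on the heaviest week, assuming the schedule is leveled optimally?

Early-start (A@1, B@1, C@1, E@1, D@5) gives peak 11: w1:11  w2:11  w3:7  w4:3  w5:1  w6:1  w7:1  w8:1  w9:0  w10:0  w11:0  w12:0.
Shift B→7, C→3, E→10, D→7.
Schedule A@1, B@7, C@3, E@10, D@7: w1:4  w2:4  w3:3  w4:3  w5:3  w6:3  w7:3  w8:3  w9:3  w10:3  w11:2  w12:2 — peak 4.

4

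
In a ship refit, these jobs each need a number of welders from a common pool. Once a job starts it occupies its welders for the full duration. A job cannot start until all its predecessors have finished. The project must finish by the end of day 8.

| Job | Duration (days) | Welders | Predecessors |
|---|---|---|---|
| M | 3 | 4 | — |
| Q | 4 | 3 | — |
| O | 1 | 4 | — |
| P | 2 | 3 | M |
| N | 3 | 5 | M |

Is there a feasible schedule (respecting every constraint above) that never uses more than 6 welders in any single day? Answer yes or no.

no

Total welder-days = 49; over 8 days the average is 49/8 > 6, so some day must exceed 6.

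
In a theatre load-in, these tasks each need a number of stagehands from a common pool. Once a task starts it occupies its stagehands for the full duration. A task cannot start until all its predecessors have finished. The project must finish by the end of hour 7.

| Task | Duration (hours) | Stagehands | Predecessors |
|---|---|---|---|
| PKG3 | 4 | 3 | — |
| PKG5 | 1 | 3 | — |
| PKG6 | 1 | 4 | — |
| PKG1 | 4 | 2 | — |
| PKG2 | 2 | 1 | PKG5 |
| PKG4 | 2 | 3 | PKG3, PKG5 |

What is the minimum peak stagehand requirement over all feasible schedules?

6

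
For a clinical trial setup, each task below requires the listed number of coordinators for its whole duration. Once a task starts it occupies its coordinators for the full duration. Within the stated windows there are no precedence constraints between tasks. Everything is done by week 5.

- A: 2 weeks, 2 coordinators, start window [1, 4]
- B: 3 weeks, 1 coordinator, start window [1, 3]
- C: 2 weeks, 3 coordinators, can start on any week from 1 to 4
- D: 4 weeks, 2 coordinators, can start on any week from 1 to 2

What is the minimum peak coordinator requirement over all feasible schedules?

5

Early-start (A@1, B@1, C@1, D@1) gives peak 8: w1:8  w2:8  w3:3  w4:2  w5:0.
Shift C→4.
Schedule A@1, B@1, C@4, D@1: w1:5  w2:5  w3:3  w4:5  w5:3 — peak 5.
Total coordinator-weeks = 21 over 5 weeks ⇒ peak ≥ ⌈21/5⌉ = 5, so 5 is optimal.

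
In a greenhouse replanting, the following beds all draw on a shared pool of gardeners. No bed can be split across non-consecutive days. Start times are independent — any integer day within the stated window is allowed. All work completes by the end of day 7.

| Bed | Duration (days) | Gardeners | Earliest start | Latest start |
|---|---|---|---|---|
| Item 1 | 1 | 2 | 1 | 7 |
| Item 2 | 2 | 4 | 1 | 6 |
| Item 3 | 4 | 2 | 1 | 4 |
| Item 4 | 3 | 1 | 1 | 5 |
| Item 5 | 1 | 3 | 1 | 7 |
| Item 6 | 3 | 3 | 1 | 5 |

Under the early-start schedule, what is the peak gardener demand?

Early-start schedule: Item 1@1, Item 2@1, Item 3@1, Item 4@1, Item 5@1, Item 6@1.
Load per day: day 1: 15, day 2: 10, day 3: 6, day 4: 2, day 5: 0, day 6: 0, day 7: 0.
Peak is 15.

15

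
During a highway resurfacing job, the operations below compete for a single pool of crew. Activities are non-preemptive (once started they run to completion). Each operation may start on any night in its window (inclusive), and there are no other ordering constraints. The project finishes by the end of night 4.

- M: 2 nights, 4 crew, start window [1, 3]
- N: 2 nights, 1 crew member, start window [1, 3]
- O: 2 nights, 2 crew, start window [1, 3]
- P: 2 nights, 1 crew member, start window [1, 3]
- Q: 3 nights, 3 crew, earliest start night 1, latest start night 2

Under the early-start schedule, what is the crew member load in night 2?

At early start, night 2 has: M, N, O, P, Q.
Demand: 4 + 1 + 2 + 1 + 3 = 11.

11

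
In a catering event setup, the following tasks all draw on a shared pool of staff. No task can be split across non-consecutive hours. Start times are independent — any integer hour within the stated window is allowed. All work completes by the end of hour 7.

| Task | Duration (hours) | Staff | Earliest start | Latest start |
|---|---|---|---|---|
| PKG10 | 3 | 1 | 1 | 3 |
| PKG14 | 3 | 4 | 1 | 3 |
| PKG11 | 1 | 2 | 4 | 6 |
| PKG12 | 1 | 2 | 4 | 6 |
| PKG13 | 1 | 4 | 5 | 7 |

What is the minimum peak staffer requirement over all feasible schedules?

5

Schedule PKG10@1, PKG14@1, PKG11@4, PKG12@4, PKG13@5: h1:5  h2:5  h3:5  h4:4  h5:4  h6:0  h7:0 — peak 5.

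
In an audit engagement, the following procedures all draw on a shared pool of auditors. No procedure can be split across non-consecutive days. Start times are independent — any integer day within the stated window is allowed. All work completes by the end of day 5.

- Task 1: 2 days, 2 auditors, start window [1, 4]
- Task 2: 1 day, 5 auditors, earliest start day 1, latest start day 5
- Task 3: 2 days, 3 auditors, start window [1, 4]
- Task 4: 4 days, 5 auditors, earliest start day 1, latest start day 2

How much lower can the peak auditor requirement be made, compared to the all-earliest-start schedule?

7

Early-start peak: d1:15  d2:10  d3:5  d4:5  d5:0 ⇒ 15.
Leveled (Task 1@1, Task 2@1, Task 3@3, Task 4@2): d1:7  d2:7  d3:8  d4:8  d5:5 ⇒ 8.
Reduction 15 − 8 = 7.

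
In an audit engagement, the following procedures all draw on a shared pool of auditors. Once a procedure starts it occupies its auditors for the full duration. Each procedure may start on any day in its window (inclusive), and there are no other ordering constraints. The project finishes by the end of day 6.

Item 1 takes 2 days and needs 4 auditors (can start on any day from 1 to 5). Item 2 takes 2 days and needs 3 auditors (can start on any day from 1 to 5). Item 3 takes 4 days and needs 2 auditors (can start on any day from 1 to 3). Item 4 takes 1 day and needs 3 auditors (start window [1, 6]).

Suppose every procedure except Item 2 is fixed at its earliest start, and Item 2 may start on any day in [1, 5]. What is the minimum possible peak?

9

Item 2@1: d1:12  d2:9  d3:2  d4:2  d5:0  d6:0 → peak 12
Item 2@2: d1:9  d2:9  d3:5  d4:2  d5:0  d6:0 → peak 9
Item 2@3: d1:9  d2:6  d3:5  d4:5  d5:0  d6:0 → peak 9
Item 2@4: d1:9  d2:6  d3:2  d4:5  d5:3  d6:0 → peak 9
Item 2@5: d1:9  d2:6  d3:2  d4:2  d5:3  d6:3 → peak 9
Best is Item 2@2, peak 9.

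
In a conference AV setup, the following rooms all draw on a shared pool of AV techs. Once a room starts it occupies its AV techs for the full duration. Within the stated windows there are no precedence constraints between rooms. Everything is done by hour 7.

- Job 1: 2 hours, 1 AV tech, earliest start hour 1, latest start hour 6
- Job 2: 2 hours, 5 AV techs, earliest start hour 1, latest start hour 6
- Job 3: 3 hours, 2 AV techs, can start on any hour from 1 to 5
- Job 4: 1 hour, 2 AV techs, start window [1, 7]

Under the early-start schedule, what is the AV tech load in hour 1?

At early start, hour 1 has: Job 1, Job 2, Job 3, Job 4.
Demand: 1 + 5 + 2 + 2 = 10.

10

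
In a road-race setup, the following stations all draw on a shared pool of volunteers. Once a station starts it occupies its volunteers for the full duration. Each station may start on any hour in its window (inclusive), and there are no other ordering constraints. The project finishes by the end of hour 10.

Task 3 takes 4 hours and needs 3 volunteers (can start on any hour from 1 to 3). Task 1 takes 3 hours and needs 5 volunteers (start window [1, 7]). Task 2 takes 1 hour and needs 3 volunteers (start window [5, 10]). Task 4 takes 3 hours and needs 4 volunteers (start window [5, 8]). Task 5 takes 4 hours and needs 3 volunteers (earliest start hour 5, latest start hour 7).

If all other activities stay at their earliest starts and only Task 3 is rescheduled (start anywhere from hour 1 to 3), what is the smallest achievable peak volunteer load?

Task 3@1: h1:8  h2:8  h3:8  h4:3  h5:10  h6:7  h7:7  h8:3  h9:0  h10:0 → peak 10
Task 3@2: h1:5  h2:8  h3:8  h4:3  h5:13  h6:7  h7:7  h8:3  h9:0  h10:0 → peak 13
Task 3@3: h1:5  h2:5  h3:8  h4:3  h5:13  h6:10  h7:7  h8:3  h9:0  h10:0 → peak 13
Best is Task 3@1, peak 10.

10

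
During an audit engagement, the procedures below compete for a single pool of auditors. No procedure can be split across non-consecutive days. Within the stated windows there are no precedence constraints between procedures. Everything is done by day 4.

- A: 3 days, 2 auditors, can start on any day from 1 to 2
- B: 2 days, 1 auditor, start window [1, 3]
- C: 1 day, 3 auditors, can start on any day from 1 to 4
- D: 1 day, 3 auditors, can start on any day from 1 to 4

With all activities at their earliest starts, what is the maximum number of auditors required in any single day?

Early-start schedule: A@1, B@1, C@1, D@1.
Load per day: day 1: 9, day 2: 3, day 3: 2, day 4: 0.
Peak is 9.

9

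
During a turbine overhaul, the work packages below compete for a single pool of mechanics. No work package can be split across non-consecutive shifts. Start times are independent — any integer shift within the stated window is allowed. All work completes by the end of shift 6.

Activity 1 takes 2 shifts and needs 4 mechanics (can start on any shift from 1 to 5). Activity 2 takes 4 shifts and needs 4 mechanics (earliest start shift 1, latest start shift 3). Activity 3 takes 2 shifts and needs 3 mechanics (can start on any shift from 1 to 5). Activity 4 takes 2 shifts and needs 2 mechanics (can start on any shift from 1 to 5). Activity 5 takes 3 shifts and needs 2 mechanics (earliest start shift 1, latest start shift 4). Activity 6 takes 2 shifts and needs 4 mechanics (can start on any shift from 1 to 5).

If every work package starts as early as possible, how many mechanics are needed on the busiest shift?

Early-start schedule: Activity 1@1, Activity 2@1, Activity 3@1, Activity 4@1, Activity 5@1, Activity 6@1.
Load per shift: shift 1: 19, shift 2: 19, shift 3: 6, shift 4: 4, shift 5: 0, shift 6: 0.
Peak is 19.

19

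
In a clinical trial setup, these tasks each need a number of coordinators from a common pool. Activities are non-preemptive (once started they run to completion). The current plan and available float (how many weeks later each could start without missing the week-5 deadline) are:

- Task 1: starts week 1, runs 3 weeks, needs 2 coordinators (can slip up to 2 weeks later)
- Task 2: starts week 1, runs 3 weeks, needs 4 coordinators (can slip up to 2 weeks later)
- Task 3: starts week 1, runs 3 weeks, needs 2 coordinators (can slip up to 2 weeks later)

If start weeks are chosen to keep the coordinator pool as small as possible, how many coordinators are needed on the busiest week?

8

Schedule Task 1@1, Task 2@1, Task 3@1: w1:8  w2:8  w3:8  w4:0  w5:0 — peak 8.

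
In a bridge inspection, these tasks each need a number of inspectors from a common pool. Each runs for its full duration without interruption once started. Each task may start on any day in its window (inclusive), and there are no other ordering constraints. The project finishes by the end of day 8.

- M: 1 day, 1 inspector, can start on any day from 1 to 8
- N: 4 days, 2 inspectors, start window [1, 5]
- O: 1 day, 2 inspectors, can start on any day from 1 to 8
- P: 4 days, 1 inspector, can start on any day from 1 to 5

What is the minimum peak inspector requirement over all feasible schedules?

3

Early-start (M@1, N@1, O@1, P@1) gives peak 6: d1:6  d2:3  d3:3  d4:3  d5:0  d6:0  d7:0  d8:0.
Shift O→5, P→2.
Schedule M@1, N@1, O@5, P@2: d1:3  d2:3  d3:3  d4:3  d5:3  d6:0  d7:0  d8:0 — peak 3.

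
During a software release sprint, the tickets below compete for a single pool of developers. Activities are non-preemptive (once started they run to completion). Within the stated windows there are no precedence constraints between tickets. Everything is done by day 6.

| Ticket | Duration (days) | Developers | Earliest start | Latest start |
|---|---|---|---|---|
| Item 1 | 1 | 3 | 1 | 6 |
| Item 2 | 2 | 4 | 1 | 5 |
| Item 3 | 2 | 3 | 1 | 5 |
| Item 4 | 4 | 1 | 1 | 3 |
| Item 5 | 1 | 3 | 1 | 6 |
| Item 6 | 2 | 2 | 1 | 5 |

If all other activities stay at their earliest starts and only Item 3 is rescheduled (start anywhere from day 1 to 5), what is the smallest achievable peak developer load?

13

Item 3@1: d1:16  d2:10  d3:1  d4:1  d5:0  d6:0 → peak 16
Item 3@2: d1:13  d2:10  d3:4  d4:1  d5:0  d6:0 → peak 13
Item 3@3: d1:13  d2:7  d3:4  d4:4  d5:0  d6:0 → peak 13
Item 3@4: d1:13  d2:7  d3:1  d4:4  d5:3  d6:0 → peak 13
Item 3@5: d1:13  d2:7  d3:1  d4:1  d5:3  d6:3 → peak 13
Best is Item 3@2, peak 13.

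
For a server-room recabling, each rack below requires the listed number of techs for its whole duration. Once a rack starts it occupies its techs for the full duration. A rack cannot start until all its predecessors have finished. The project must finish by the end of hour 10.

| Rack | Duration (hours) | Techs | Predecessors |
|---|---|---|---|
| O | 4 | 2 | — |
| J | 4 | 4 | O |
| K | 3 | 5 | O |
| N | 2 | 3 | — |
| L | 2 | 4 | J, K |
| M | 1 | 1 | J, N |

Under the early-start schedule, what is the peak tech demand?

Early-start schedule: O@1, J@5, K@5, N@1, L@9, M@9.
Load per hour: hour 1: 5, hour 2: 5, hour 3: 2, hour 4: 2, hour 5: 9, hour 6: 9, hour 7: 9, hour 8: 4, hour 9: 5, hour 10: 4.
Peak is 9.

9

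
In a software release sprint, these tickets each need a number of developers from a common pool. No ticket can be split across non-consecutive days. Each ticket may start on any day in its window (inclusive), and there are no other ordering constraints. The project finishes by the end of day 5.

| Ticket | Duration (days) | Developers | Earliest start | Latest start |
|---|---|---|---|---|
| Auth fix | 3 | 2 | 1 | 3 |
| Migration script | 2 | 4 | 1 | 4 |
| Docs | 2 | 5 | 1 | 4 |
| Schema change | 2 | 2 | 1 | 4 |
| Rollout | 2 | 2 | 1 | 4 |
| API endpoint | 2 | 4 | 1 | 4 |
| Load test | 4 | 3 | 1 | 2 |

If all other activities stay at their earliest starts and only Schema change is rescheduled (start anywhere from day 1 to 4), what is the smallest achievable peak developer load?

Schema change@1: d1:22  d2:22  d3:5  d4:3  d5:0 → peak 22
Schema change@2: d1:20  d2:22  d3:7  d4:3  d5:0 → peak 22
Schema change@3: d1:20  d2:20  d3:7  d4:5  d5:0 → peak 20
Schema change@4: d1:20  d2:20  d3:5  d4:5  d5:2 → peak 20
Best is Schema change@3, peak 20.

20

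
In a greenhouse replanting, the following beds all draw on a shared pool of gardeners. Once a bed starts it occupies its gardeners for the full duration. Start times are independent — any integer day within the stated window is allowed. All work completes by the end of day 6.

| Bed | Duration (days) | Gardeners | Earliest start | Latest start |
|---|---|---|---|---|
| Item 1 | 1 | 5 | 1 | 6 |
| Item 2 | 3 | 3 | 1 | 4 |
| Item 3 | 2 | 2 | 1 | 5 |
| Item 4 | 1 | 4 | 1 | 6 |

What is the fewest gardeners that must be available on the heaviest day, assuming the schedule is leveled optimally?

Early-start (Item 1@1, Item 2@1, Item 3@1, Item 4@1) gives peak 14: d1:14  d2:5  d3:3  d4:0  d5:0  d6:0.
Shift Item 2→2, Item 3→2, Item 4→5.
Schedule Item 1@1, Item 2@2, Item 3@2, Item 4@5: d1:5  d2:5  d3:5  d4:3  d5:4  d6:0 — peak 5.

5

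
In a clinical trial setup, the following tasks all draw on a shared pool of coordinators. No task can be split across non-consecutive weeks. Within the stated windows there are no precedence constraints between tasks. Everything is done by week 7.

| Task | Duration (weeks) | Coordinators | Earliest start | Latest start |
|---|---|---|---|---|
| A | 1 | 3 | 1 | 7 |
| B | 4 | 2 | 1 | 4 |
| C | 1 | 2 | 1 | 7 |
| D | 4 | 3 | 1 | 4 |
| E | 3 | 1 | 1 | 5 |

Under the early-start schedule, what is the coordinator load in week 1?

At early start, week 1 has: A, B, C, D, E.
Demand: 3 + 2 + 2 + 3 + 1 = 11.

11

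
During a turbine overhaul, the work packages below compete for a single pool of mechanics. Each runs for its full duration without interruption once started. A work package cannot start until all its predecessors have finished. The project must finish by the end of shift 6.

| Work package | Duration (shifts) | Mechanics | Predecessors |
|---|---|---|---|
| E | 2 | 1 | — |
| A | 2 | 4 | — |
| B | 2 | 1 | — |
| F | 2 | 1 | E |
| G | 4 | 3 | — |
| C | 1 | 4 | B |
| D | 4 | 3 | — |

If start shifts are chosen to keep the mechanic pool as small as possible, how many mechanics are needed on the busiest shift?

Early-start (E@1, A@1, B@1, F@3, G@1, C@3, D@1) gives peak 12: s1:12  s2:12  s3:11  s4:7  s5:0  s6:0.
Shift B→3, C→5, D→3.
Schedule E@1, A@1, B@3, F@3, G@1, C@5, D@3: s1:8  s2:8  s3:8  s4:8  s5:7  s6:3 — peak 8.

8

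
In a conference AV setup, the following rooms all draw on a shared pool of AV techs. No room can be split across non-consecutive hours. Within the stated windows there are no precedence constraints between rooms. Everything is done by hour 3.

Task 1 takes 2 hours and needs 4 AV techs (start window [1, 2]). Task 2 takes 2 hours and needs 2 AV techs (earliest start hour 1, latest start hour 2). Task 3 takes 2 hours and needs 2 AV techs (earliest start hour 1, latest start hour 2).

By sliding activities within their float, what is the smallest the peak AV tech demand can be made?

Schedule Task 1@1, Task 2@1, Task 3@1: h1:8  h2:8  h3:0 — peak 8.
No arrangement of the 8 feasible schedules does better.

8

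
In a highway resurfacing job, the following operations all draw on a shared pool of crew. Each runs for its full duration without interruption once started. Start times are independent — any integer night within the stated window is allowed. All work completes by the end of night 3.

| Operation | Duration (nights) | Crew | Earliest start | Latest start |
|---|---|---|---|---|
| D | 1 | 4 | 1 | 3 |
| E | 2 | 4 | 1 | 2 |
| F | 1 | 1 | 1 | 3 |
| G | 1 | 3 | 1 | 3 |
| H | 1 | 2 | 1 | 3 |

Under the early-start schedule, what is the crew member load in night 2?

4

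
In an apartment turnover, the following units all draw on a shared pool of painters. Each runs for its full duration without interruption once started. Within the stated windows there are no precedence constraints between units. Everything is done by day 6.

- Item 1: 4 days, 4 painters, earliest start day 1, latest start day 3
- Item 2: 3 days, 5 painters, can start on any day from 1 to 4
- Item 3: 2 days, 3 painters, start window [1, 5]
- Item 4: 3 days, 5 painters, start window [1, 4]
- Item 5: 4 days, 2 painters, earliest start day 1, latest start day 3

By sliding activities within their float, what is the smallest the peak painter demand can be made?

11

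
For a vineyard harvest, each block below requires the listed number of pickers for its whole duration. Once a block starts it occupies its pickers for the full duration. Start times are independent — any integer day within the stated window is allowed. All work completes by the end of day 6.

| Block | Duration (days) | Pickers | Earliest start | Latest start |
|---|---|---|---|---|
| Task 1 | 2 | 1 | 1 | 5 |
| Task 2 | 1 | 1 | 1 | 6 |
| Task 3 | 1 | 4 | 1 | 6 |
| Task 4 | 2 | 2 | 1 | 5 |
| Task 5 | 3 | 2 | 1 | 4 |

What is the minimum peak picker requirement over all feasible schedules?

4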